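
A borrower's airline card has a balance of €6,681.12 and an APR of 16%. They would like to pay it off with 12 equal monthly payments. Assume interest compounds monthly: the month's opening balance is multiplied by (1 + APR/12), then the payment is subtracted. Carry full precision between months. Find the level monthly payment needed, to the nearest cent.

€606.18

Monthly rate r = 16%/12 = 1.33333% = 0.0133333.
Level-payment amortization: P = B₀·r / (1 − (1+r)^(−n)) = 6681.12·0.0133333 / (1 − 1.01333^(−12)).
Denominator 1 − (1+r)^(−12) = 0.146954781.
P = 89.0816 / 0.146954781 ≈ 606.18.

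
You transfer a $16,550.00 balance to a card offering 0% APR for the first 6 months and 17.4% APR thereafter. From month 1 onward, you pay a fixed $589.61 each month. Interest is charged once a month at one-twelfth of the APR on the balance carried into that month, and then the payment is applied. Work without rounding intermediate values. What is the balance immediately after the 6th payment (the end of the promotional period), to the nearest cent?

Promo months 1–6 at r₀ = 0%/12 = 0; months 7+ at r₁ = 17.4%/12 = 0.0145.
After month 6 (no interest yet): B = $16,550.00 − 6·$589.61 = $13,012.34.

$13,012.34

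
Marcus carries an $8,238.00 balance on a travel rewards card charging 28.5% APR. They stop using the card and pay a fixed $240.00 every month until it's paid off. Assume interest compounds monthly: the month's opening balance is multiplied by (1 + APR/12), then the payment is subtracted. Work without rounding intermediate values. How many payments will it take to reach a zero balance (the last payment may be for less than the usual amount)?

72 payments

Monthly rate r = 28.5%/12 = 2.375% = 0.02375.
Recurrence: B ← B·(1+r) − $240.00.
Month 1: interest $195.65; balance after payment $8,193.65.
Month 2: interest $194.60; balance after payment $8,148.25.
Closed form: n = −ln(1 − rB₀/P)/ln(1+r) = −ln(0.18478)/ln(1.02375) ≈ 71.939, so the balance reaches zero during payment 72.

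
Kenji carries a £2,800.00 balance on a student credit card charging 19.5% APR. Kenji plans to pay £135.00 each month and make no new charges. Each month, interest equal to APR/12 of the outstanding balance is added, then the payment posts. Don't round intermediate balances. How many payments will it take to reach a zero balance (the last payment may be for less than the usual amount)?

Monthly rate r = 19.5%/12 = 1.625% = 0.01625.
Recurrence: B ← B·(1+r) − £135.00.
Month 1: interest £45.50; balance after payment £2,710.50.
Month 2: interest £44.05; balance after payment £2,619.55.
Closed form: n = −ln(1 − rB₀/P)/ln(1+r) = −ln(0.66296)/ln(1.01625) ≈ 25.499, so the balance reaches zero during payment 26.

26 payments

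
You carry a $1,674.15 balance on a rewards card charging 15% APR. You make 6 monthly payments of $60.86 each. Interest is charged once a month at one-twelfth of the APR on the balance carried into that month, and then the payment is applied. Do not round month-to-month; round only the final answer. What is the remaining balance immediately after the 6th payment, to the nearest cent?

$1,426.94

Monthly rate r = 15%/12 = 1.25% = 0.0125.
Each month: B ← B·(1+r) − $60.86.
Month 1: interest $20.93; balance after payment $1,634.22.
Month 2: interest $20.43; balance after payment $1,593.78.
Month 3: interest $19.92; balance after payment $1,552.85.
Month 4: interest $19.41; balance after payment $1,511.40.
Month 5: interest $18.89; balance after payment $1,469.43.
Month 6: interest $18.37; balance after payment $1,426.94.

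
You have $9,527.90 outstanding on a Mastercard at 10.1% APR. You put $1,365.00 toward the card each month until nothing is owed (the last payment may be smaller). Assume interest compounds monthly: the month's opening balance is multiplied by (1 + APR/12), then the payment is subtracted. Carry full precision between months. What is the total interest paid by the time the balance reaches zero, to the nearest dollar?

Monthly rate r = 10.1%/12 = 0.841667% = 0.00841667.
Payoff takes n = ⌈−ln(1 − rB₀/P)/ln(1+r)⌉ = ⌈7.224⌉ = 8 payments; the last is $306.51.
Total paid = 7·$1,365.00 + $306.51 = $9,861.51.
Total interest = total paid − principal = $9,861.51 − $9,527.90 = $333.61.

$334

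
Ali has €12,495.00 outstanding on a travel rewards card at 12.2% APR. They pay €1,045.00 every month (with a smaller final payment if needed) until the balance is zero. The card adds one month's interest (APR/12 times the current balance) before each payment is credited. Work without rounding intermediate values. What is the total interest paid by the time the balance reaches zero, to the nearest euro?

€896

Monthly rate r = 12.2%/12 = 1.01667% = 0.0101667.
Payoff takes n = ⌈−ln(1 − rB₀/P)/ln(1+r)⌉ = ⌈12.813⌉ = 13 payments; the last is €850.64.
Total paid = 12·€1,045.00 + €850.64 = €13,390.64.
Total interest = total paid − principal = €13,390.64 − €12,495.00 = €895.64.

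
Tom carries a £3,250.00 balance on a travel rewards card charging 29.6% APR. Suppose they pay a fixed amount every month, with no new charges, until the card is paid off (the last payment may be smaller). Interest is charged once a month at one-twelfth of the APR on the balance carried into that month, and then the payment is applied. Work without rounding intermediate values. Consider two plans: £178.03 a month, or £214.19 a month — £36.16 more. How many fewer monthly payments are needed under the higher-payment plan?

5 fewer payments

Monthly rate r = 29.6%/12 = 2.46667% = 0.0246667.
At £178.03/mo: n = ⌈−ln(1 − rB₀/P)/ln(1+r)⌉ = 25 payments (last £99.63); total interest = total paid − £3,250.00 = £1,122.35.
At £214.19/mo: 20 payments (last £52.07); total interest £871.68.
Payments saved = 25 − 20 = 5.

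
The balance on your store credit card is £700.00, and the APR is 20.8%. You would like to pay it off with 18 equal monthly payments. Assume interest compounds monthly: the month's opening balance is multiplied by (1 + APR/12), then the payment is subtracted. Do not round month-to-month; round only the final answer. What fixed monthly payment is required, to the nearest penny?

Monthly rate r = 20.8%/12 = 1.73333% = 0.0173333.
Level-payment amortization: P = B₀·r / (1 − (1+r)^(−n)) = 700.00·0.0173333 / (1 − 1.01733^(−18)).
Denominator 1 − (1+r)^(−18) = 0.266059154.
P = 12.1333 / 0.266059154 ≈ 45.60.

£45.60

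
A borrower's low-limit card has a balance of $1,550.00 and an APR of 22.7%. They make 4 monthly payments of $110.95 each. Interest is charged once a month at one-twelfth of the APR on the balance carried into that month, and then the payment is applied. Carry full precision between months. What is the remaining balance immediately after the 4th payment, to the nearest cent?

Monthly rate r = 22.7%/12 = 1.89167% = 0.0189167.
Each month: B ← B·(1+r) − $110.95.
Month 1: interest $29.32; balance after payment $1,468.37.
Month 2: interest $27.78; balance after payment $1,385.20.
Month 3: interest $26.20; balance after payment $1,300.45.
Month 4: interest $24.60; balance after payment $1,214.10.

$1,214.10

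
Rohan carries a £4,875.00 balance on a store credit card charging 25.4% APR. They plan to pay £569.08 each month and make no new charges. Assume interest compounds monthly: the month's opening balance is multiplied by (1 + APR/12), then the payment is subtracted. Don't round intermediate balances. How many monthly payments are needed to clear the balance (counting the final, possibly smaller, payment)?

10 payments

Monthly rate r = 25.4%/12 = 2.11667% = 0.0211667.
Recurrence: B ← B·(1+r) − £569.08.
Month 1: interest £103.19; balance after payment £4,409.11.
Month 2: interest £93.33; balance after payment £3,933.35.
Closed form: n = −ln(1 − rB₀/P)/ln(1+r) = −ln(0.81868)/ln(1.02117) ≈ 9.552, so the balance reaches zero during payment 10.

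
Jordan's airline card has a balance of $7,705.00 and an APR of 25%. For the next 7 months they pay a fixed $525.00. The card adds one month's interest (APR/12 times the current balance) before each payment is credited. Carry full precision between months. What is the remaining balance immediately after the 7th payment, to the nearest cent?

Monthly rate r = 25%/12 = 2.08333% = 0.0208333.
Each month: B ← B·(1+r) − $525.00.
Month 1: interest $160.52; balance after payment $7,340.52.
Month 2: interest $152.93; balance after payment $6,968.45.
Month 3: interest $145.18; balance after payment $6,588.62.
Month 4: interest $137.26; balance after payment $6,200.89.
Month 5: interest $129.19; balance after payment $5,805.07.
Month 6: interest $120.94; balance after payment $5,401.01.
Month 7: interest $112.52; balance after payment $4,988.53.

$4,988.53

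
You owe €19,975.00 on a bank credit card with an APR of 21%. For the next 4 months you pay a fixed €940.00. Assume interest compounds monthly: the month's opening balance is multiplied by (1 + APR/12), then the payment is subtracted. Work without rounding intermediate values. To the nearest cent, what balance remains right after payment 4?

Monthly rate r = 21%/12 = 1.75% = 0.0175.
Each month: B ← B·(1+r) − €940.00.
Month 1: interest €349.56; balance after payment €19,384.56.
Month 2: interest €339.23; balance after payment €18,783.79.
Month 3: interest €328.72; balance after payment €18,172.51.
Month 4: interest €318.02; balance after payment €17,550.53.

€17,550.53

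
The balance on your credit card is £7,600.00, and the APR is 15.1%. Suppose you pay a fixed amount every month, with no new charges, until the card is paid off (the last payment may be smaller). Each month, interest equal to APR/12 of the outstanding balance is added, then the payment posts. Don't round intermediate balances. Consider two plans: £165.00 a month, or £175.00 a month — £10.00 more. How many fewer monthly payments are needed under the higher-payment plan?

Monthly rate r = 15.1%/12 = 1.25833% = 0.0125833.
At £165.00/mo: n = ⌈−ln(1 − rB₀/P)/ln(1+r)⌉ = 70 payments (last £49.12); total interest = total paid − £7,600.00 = £3,834.12.
At £175.00/mo: 64 payments (last £40.83); total interest £3,465.83.
Payments saved = 70 − 64 = 6.

6 fewer payments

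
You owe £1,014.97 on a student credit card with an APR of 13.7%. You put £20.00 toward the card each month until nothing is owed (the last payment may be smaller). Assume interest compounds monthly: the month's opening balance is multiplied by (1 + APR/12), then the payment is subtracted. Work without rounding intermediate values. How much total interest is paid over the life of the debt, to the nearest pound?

Monthly rate r = 13.7%/12 = 1.14167% = 0.0114167.
Payoff takes n = ⌈−ln(1 − rB₀/P)/ln(1+r)⌉ = ⌈76.288⌉ = 77 payments; the last is £5.79.
Total paid = 76·£20.00 + £5.79 = £1,525.79.
Total interest = total paid − principal = £1,525.79 − £1,014.97 = £510.82.

£511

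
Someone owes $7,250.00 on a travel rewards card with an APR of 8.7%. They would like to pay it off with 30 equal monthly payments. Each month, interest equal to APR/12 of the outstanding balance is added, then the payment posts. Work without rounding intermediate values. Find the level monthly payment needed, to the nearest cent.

Monthly rate r = 8.7%/12 = 0.725% = 0.00725.
Level-payment amortization: P = B₀·r / (1 − (1+r)^(−n)) = 7250.00·0.00725 / (1 − 1.00725^(−30)).
Denominator 1 − (1+r)^(−30) = 0.194840877.
P = 52.5625 / 0.194840877 ≈ 269.77.

$269.77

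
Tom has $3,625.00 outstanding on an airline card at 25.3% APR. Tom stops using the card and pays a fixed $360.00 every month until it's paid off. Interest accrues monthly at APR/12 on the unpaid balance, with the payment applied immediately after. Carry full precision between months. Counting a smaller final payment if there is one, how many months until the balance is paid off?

Monthly rate r = 25.3%/12 = 2.10833% = 0.0210833.
Recurrence: B ← B·(1+r) − $360.00.
Month 1: interest $76.43; balance after payment $3,341.43.
Month 2: interest $70.45; balance after payment $3,051.88.
Closed form: n = −ln(1 − rB₀/P)/ln(1+r) = −ln(0.7877)/ln(1.02108) ≈ 11.438, so the balance reaches zero during payment 12.

12 months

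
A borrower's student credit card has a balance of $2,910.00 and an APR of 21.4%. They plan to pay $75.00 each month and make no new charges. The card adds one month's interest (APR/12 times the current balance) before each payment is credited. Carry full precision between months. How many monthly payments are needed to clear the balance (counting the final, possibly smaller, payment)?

Monthly rate r = 21.4%/12 = 1.78333% = 0.0178333.
Recurrence: B ← B·(1+r) − $75.00.
Month 1: interest $51.89; balance after payment $2,886.89.
Month 2: interest $51.48; balance after payment $2,863.38.
Closed form: n = −ln(1 − rB₀/P)/ln(1+r) = −ln(0.30807)/ln(1.01783) ≈ 66.612, so the balance reaches zero during payment 67.

67 payments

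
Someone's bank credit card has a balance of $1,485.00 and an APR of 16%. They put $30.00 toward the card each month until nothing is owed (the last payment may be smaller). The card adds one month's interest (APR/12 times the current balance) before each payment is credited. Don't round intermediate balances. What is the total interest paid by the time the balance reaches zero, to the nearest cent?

Monthly rate r = 16%/12 = 1.33333% = 0.0133333.
Payoff takes n = ⌈−ln(1 − rB₀/P)/ln(1+r)⌉ = ⌈81.449⌉ = 82 payments; the last is $13.52.
Total paid = 81·$30.00 + $13.52 = $2,443.52.
Total interest = total paid − principal = $2,443.52 − $1,485.00 = $958.52.

$958.52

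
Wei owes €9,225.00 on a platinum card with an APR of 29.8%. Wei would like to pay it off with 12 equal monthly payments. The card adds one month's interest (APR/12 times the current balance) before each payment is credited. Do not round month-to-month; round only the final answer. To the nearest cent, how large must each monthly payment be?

Monthly rate r = 29.8%/12 = 2.48333% = 0.0248333.
Level-payment amortization: P = B₀·r / (1 − (1+r)^(−n)) = 9225.00·0.0248333 / (1 − 1.02483^(−12)).
Denominator 1 − (1+r)^(−12) = 0.25499174.
P = 229.087 / 0.25499174 ≈ 898.41.

€898.41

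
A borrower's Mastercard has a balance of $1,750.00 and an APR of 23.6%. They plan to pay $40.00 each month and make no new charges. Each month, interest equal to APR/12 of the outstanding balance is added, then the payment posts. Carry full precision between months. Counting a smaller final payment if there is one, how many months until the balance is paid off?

Monthly rate r = 23.6%/12 = 1.96667% = 0.0196667.
Recurrence: B ← B·(1+r) − $40.00.
Month 1: interest $34.42; balance after payment $1,744.42.
Month 2: interest $34.31; balance after payment $1,738.72.
Closed form: n = −ln(1 − rB₀/P)/ln(1+r) = −ln(0.13958)/ln(1.01967) ≈ 101.105, so the balance reaches zero during payment 102.

102 months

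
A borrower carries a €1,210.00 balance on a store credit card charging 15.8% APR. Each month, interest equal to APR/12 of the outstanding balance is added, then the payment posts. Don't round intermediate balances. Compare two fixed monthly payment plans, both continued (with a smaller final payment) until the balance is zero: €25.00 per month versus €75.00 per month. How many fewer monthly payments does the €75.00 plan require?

Monthly rate r = 15.8%/12 = 1.31667% = 0.0131667.
At €25.00/mo: n = ⌈−ln(1 − rB₀/P)/ln(1+r)⌉ = 78 payments (last €13.17); total interest = total paid − €1,210.00 = €728.17.
At €75.00/mo: 19 payments (last €19.24); total interest €159.24.
Payments saved = 78 − 19 = 59.

59 fewer payments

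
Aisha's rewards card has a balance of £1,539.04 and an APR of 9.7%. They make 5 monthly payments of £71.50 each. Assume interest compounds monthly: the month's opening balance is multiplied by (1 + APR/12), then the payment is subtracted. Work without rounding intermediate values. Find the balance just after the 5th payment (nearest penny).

Monthly rate r = 9.7%/12 = 0.808333% = 0.00808333.
Each month: B ← B·(1+r) − £71.50.
Month 1: interest £12.44; balance after payment £1,479.98.
Month 2: interest £11.96; balance after payment £1,420.44.
Month 3: interest £11.48; balance after payment £1,360.43.
Month 4: interest £11.00; balance after payment £1,299.92.
Month 5: interest £10.51; balance after payment £1,238.93.

£1,238.93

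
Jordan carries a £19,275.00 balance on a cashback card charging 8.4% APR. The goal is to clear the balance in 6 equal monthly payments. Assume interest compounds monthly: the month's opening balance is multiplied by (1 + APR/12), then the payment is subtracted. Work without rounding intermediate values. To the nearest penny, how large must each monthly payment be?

Monthly rate r = 8.4%/12 = 0.7% = 0.007.
Level-payment amortization: P = B₀·r / (1 − (1+r)^(−n)) = 19275.00·0.007 / (1 − 1.007^(−6)).
Denominator 1 − (1+r)^(−6) = 0.0409899097.
P = 134.925 / 0.0409899097 ≈ 3291.66.

£3,291.66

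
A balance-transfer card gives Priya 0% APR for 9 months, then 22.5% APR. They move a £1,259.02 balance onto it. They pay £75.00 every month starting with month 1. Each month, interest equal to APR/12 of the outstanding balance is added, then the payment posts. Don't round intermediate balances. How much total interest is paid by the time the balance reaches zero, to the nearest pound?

£53

Promo months 1–9 at r₀ = 0%/12 = 0; months 10+ at r₁ = 22.5%/12 = 0.01875.
After month 9 (no interest yet): B = £1,259.02 − 9·£75.00 = £584.02.
Then at r₁ with £75.00/mo: n₂ = −ln(1 − r₁·B/P)/ln(1+r₁) ≈ 8.50 → 9 more payments.
Total paid = 17·£75.00 + £37.39 = £1,312.39; interest = £1,312.39 − £1,259.02 = £53.37.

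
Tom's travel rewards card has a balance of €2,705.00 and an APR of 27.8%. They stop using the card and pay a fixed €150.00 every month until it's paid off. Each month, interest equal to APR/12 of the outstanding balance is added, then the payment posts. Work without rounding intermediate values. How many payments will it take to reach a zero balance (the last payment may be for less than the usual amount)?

Monthly rate r = 27.8%/12 = 2.31667% = 0.0231667.
Recurrence: B ← B·(1+r) − €150.00.
Month 1: interest €62.67; balance after payment €2,617.67.
Month 2: interest €60.64; balance after payment €2,528.31.
Closed form: n = −ln(1 − rB₀/P)/ln(1+r) = −ln(0.58223)/ln(1.02317) ≈ 23.617, so the balance reaches zero during payment 24.

24 payments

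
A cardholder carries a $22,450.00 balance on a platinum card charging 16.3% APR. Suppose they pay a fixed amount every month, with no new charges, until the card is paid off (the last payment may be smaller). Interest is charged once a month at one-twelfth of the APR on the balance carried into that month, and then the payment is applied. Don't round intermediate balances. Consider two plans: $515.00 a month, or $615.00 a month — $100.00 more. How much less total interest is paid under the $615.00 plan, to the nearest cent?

$3,013.36

Monthly rate r = 16.3%/12 = 1.35833% = 0.0135833.
At $515.00/mo: n = ⌈−ln(1 − rB₀/P)/ln(1+r)⌉ = 67 payments (last $242.70); total interest = total paid − $22,450.00 = $11,782.70.
At $615.00/mo: 51 payments (last $469.34); total interest $8,769.34.
Interest saved = $11,782.70 − $8,769.34 = $3,013.36.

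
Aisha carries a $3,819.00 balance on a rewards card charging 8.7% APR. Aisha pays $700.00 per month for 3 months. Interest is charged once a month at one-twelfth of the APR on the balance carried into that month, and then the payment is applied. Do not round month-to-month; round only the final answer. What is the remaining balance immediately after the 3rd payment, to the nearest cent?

Monthly rate r = 8.7%/12 = 0.725% = 0.00725.
Each month: B ← B·(1+r) − $700.00.
Month 1: interest $27.69; balance after payment $3,146.69.
Month 2: interest $22.81; balance after payment $2,469.50.
Month 3: interest $17.90; balance after payment $1,787.41.

$1,787.41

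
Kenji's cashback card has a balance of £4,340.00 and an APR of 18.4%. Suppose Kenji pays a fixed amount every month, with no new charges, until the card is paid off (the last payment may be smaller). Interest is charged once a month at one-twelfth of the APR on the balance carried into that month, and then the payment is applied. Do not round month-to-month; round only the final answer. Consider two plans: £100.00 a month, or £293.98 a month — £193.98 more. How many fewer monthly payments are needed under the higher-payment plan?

55 fewer payments

Monthly rate r = 18.4%/12 = 1.53333% = 0.0153333.
At £100.00/mo: n = ⌈−ln(1 − rB₀/P)/ln(1+r)⌉ = 72 payments (last £96.07); total interest = total paid − £4,340.00 = £2,856.07.
At £293.98/mo: 17 payments (last £254.95); total interest £618.63.
Payments saved = 72 − 17 = 55.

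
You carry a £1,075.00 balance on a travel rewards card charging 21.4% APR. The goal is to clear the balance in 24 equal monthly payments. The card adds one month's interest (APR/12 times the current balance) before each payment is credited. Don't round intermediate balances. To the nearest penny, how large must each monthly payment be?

Monthly rate r = 21.4%/12 = 1.78333% = 0.0178333.
Level-payment amortization: P = B₀·r / (1 − (1+r)^(−n)) = 1075.00·0.0178333 / (1 − 1.01783^(−24)).
Denominator 1 − (1+r)^(−24) = 0.345725598.
P = 19.1708 / 0.345725598 ≈ 55.45.

£55.45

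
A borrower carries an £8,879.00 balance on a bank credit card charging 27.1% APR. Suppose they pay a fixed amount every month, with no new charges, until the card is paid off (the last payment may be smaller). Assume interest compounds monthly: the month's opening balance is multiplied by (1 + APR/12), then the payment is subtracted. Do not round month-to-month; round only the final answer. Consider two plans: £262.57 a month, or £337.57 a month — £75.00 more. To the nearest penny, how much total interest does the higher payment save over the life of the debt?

Monthly rate r = 27.1%/12 = 2.25833% = 0.0225833.
At £262.57/mo: n = ⌈−ln(1 − rB₀/P)/ln(1+r)⌉ = 65 payments (last £156.86); total interest = total paid − £8,879.00 = £8,082.34.
At £337.57/mo: 41 payments (last £123.68); total interest £4,747.48.
Interest saved = £8,082.34 − £4,747.48 = £3,334.86.

£3,334.86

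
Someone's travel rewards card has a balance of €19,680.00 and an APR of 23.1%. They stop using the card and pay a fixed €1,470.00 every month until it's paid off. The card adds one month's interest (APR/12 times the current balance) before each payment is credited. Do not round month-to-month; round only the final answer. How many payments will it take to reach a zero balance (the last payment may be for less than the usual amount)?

16 payments

Monthly rate r = 23.1%/12 = 1.925% = 0.01925.
Recurrence: B ← B·(1+r) − €1,470.00.
Month 1: interest €378.84; balance after payment €18,588.84.
Month 2: interest €357.84; balance after payment €17,476.68.
Closed form: n = −ln(1 − rB₀/P)/ln(1+r) = −ln(0.74229)/ln(1.01925) ≈ 15.630, so the balance reaches zero during payment 16.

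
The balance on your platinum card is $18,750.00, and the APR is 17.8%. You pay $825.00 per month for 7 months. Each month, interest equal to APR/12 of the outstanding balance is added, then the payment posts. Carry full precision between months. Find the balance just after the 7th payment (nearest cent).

Monthly rate r = 17.8%/12 = 1.48333% = 0.0148333.
Each month: B ← B·(1+r) − $825.00.
Month 1: interest $278.12; balance after payment $18,203.12.
Month 2: interest $270.01; balance after payment $17,648.14.
Month 3: interest $261.78; balance after payment $17,084.92.
Month 4: interest $253.43; balance after payment $16,513.35.
Month 5: interest $244.95; balance after payment $15,933.29.
Month 6: interest $236.34; balance after payment $15,344.64.
Month 7: interest $227.61; balance after payment $14,747.25.

$14,747.25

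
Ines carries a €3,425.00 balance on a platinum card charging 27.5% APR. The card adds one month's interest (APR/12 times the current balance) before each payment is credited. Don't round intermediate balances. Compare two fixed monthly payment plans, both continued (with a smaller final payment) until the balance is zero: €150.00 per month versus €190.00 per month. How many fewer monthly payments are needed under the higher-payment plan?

9 fewer payments

Monthly rate r = 27.5%/12 = 2.29167% = 0.0229167.
At €150.00/mo: n = ⌈−ln(1 − rB₀/P)/ln(1+r)⌉ = 33 payments (last €104.53); total interest = total paid − €3,425.00 = €1,479.53.
At €190.00/mo: 24 payments (last €99.25); total interest €1,044.25.
Payments saved = 33 − 24 = 9.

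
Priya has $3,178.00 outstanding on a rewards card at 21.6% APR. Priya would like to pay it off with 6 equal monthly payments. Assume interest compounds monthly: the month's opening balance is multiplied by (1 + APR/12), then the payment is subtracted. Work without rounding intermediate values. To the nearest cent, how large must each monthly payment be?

Monthly rate r = 21.6%/12 = 1.8% = 0.018.
Level-payment amortization: P = B₀·r / (1 − (1+r)^(−n)) = 3178.00·0.018 / (1 − 1.018^(−6)).
Denominator 1 − (1+r)^(−6) = 0.101509826.
P = 57.204 / 0.101509826 ≈ 563.53.

$563.53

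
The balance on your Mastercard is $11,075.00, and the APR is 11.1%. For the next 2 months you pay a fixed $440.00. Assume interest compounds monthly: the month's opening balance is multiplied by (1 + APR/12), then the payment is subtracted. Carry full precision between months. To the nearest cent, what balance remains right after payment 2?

Monthly rate r = 11.1%/12 = 0.925% = 0.00925.
Each month: B ← B·(1+r) − $440.00.
Month 1: interest $102.44; balance after payment $10,737.44.
Month 2: interest $99.32; balance after payment $10,396.77.

$10,396.77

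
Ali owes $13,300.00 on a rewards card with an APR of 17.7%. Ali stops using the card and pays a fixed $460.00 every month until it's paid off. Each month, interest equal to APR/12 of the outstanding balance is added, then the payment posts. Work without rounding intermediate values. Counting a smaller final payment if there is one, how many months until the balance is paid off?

Monthly rate r = 17.7%/12 = 1.475% = 0.01475.
Recurrence: B ← B·(1+r) − $460.00.
Month 1: interest $196.17; balance after payment $13,036.17.
Month 2: interest $192.28; balance after payment $12,768.46.
Closed form: n = −ln(1 − rB₀/P)/ln(1+r) = −ln(0.57353)/ln(1.01475) ≈ 37.968, so the balance reaches zero during payment 38.

38 payments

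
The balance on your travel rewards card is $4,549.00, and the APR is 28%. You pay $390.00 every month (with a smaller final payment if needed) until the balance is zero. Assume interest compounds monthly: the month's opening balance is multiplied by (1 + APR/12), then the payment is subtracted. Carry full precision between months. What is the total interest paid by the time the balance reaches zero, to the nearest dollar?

$823

Monthly rate r = 28%/12 = 2.33333% = 0.0233333.
Payoff takes n = ⌈−ln(1 − rB₀/P)/ln(1+r)⌉ = ⌈13.773⌉ = 14 payments; the last is $302.25.
Total paid = 13·$390.00 + $302.25 = $5,372.25.
Total interest = total paid − principal = $5,372.25 − $4,549.00 = $823.25.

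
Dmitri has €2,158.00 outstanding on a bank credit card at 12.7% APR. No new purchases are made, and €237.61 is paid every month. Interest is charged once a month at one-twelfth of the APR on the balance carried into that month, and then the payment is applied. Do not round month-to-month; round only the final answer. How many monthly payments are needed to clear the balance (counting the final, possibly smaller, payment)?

10 months

Monthly rate r = 12.7%/12 = 1.05833% = 0.0105833.
Recurrence: B ← B·(1+r) − €237.61.
Month 1: interest €22.84; balance after payment €1,943.23.
Month 2: interest €20.57; balance after payment €1,726.18.
Closed form: n = −ln(1 − rB₀/P)/ln(1+r) = −ln(0.90388)/ln(1.01058) ≈ 9.599, so the balance reaches zero during payment 10.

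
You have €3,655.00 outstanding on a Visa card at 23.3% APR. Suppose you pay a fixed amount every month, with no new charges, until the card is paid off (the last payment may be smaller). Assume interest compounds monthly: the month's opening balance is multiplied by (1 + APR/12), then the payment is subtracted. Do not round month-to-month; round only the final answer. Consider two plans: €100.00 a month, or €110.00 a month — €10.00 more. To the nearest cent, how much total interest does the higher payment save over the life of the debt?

Monthly rate r = 23.3%/12 = 1.94167% = 0.0194167.
At €100.00/mo: n = ⌈−ln(1 − rB₀/P)/ln(1+r)⌉ = 65 payments (last €31.47); total interest = total paid − €3,655.00 = €2,776.47.
At €110.00/mo: 54 payments (last €96.65); total interest €2,271.65.
Interest saved = €2,776.47 − €2,271.65 = €504.82.

€504.82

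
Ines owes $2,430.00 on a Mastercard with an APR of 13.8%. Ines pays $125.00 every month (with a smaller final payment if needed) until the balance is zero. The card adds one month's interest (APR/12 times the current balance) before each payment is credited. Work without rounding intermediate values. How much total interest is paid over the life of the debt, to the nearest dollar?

$336

Monthly rate r = 13.8%/12 = 1.15% = 0.0115.
Payoff takes n = ⌈−ln(1 − rB₀/P)/ln(1+r)⌉ = ⌈22.129⌉ = 23 payments; the last is $16.26.
Total paid = 22·$125.00 + $16.26 = $2,766.26.
Total interest = total paid − principal = $2,766.26 − $2,430.00 = $336.26.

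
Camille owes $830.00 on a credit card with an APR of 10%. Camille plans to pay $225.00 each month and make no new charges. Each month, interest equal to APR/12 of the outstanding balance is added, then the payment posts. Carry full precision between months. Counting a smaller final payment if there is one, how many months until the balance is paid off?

Monthly rate r = 10%/12 = 0.833333% = 0.00833333.
Recurrence: B ← B·(1+r) − $225.00.
Month 1: interest $6.92; balance after payment $611.92.
Month 2: interest $5.10; balance after payment $392.02.
Month 3: interest $3.27; balance after payment $170.28.
Month 4: interest $1.42; balance after payment $0.00.

4 payments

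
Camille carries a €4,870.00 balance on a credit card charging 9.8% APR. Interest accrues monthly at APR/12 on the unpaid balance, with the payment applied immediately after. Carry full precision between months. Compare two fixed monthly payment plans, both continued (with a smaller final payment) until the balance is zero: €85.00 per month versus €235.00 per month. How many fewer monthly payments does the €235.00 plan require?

Monthly rate r = 9.8%/12 = 0.816667% = 0.00816667.
At €85.00/mo: n = ⌈−ln(1 − rB₀/P)/ln(1+r)⌉ = 78 payments (last €48.66); total interest = total paid − €4,870.00 = €1,723.66.
At €235.00/mo: 23 payments (last €187.34); total interest €487.34.
Payments saved = 78 − 23 = 55.

55 fewer payments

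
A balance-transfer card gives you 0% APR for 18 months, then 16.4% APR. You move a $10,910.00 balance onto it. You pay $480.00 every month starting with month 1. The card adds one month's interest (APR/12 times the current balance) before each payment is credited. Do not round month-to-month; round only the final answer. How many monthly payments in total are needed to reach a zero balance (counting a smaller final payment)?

Promo months 1–18 at r₀ = 0%/12 = 0; months 19+ at r₁ = 16.4%/12 = 0.0136667.
After month 18 (no interest yet): B = $10,910.00 − 18·$480.00 = $2,270.00.
Then at r₁ with $480.00/mo: n₂ = −ln(1 − r₁·B/P)/ln(1+r₁) ≈ 4.92 → 5 more payments.

23 payments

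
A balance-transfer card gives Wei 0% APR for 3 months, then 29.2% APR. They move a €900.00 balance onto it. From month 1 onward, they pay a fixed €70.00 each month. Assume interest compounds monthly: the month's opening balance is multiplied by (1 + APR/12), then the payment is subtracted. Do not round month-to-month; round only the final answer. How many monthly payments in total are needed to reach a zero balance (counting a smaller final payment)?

15 months

Promo months 1–3 at r₀ = 0%/12 = 0; months 4+ at r₁ = 29.2%/12 = 0.0243333.
After month 3 (no interest yet): B = €900.00 − 3·€70.00 = €690.00.
Then at r₁ with €70.00/mo: n₂ = −ln(1 − r₁·B/P)/ln(1+r₁) ≈ 11.41 → 12 more payments.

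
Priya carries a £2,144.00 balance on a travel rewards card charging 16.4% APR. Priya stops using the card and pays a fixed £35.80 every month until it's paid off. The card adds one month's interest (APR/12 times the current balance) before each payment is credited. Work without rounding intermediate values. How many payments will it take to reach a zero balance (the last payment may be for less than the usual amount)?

126 months

Monthly rate r = 16.4%/12 = 1.36667% = 0.0136667.
Recurrence: B ← B·(1+r) − £35.80.
Month 1: interest £29.30; balance after payment £2,137.50.
Month 2: interest £29.21; balance after payment £2,130.91.
Closed form: n = −ln(1 − rB₀/P)/ln(1+r) = −ln(0.18153)/ln(1.01367) ≈ 125.706, so the balance reaches zero during payment 126.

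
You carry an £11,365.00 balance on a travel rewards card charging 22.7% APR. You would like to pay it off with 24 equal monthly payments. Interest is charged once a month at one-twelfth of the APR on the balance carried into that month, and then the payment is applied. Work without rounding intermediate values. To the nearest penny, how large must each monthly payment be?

£593.53

Monthly rate r = 22.7%/12 = 1.89167% = 0.0189167.
Level-payment amortization: P = B₀·r / (1 − (1+r)^(−n)) = 11365.00·0.0189167 / (1 − 1.01892^(−24)).
Denominator 1 − (1+r)^(−24) = 0.362218361.
P = 214.988 / 0.362218361 ≈ 593.53.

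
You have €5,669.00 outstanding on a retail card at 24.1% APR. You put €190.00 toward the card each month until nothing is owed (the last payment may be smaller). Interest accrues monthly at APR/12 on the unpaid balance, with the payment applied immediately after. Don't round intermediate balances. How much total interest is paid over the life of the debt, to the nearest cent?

€3,067.90

Monthly rate r = 24.1%/12 = 2.00833% = 0.0200833.
Payoff takes n = ⌈−ln(1 − rB₀/P)/ln(1+r)⌉ = ⌈45.983⌉ = 46 payments; the last is €186.90.
Total paid = 45·€190.00 + €186.90 = €8,736.90.
Total interest = total paid − principal = €8,736.90 − €5,669.00 = €3,067.90.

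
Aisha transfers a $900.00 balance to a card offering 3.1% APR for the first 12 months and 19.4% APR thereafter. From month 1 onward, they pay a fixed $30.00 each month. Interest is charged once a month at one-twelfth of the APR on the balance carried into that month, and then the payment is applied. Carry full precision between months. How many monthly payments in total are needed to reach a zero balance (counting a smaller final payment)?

35 payments

Promo months 1–12 at r₀ = 3.1%/12 = 0.00258333; months 13+ at r₁ = 19.4%/12 = 0.0161667.
After month 12: iterate B ← B·(1+r₀) − $30.00 for 12 months → $563.14.
Then at r₁ with $30.00/mo: n₂ = −ln(1 − r₁·B/P)/ln(1+r₁) ≈ 22.55 → 23 more payments.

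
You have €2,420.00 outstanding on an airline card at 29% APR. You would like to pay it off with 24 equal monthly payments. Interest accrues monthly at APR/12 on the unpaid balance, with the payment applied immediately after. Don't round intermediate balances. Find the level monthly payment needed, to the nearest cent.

Monthly rate r = 29%/12 = 2.41667% = 0.0241667.
Level-payment amortization: P = B₀·r / (1 − (1+r)^(−n)) = 2420.00·0.0241667 / (1 − 1.02417^(−24)).
Denominator 1 − (1+r)^(−24) = 0.436226425.
P = 58.4833 / 0.436226425 ≈ 134.07.

€134.07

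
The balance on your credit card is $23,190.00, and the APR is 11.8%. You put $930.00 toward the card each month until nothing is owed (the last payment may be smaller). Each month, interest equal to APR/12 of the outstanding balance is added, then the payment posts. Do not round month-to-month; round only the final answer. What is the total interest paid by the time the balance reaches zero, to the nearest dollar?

$3,546

Monthly rate r = 11.8%/12 = 0.983333% = 0.00983333.
Payoff takes n = ⌈−ln(1 − rB₀/P)/ln(1+r)⌉ = ⌈28.747⌉ = 29 payments; the last is $695.85.
Total paid = 28·$930.00 + $695.85 = $26,735.85.
Total interest = total paid − principal = $26,735.85 − $23,190.00 = $3,545.85.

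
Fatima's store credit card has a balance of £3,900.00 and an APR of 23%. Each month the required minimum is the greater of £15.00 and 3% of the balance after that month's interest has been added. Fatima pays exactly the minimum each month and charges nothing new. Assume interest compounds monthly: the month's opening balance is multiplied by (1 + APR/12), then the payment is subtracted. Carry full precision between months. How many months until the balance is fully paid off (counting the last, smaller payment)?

233 months

Monthly rate r = 23%/12 = 1.91667% = 0.0191667.
While 3% of the post-interest balance exceeds £15.00, each month B ← (B·(1+r))·(1 − 0.03), i.e. B shrinks by the factor (1+r)·0.97 = 0.98859.
This holds for months 1–181. Entering month 182 the balance is £488.80; 3% of the post-interest balance is now below £15.00, so the flat £15.00 minimum applies from here.
From month 182 a fixed £15.00 at rate r clears £488.80 in 52 more payments. Total: 181 + 52 = 233 months.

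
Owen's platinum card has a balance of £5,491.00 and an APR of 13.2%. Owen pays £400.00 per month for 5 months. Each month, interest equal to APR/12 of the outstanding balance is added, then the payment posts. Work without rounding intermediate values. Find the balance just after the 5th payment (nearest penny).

Monthly rate r = 13.2%/12 = 1.1% = 0.011.
Each month: B ← B·(1+r) − £400.00.
Month 1: interest £60.40; balance after payment £5,151.40.
Month 2: interest £56.67; balance after payment £4,808.07.
Month 3: interest £52.89; balance after payment £4,460.96.
Month 4: interest £49.07; balance after payment £4,110.03.
Month 5: interest £45.21; balance after payment £3,755.24.

£3,755.24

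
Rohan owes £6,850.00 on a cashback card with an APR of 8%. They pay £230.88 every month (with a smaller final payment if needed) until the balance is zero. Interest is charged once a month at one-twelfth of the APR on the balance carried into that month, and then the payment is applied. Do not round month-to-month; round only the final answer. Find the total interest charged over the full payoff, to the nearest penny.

£808.06

Monthly rate r = 8%/12 = 0.666667% = 0.00666667.
Payoff takes n = ⌈−ln(1 − rB₀/P)/ln(1+r)⌉ = ⌈33.169⌉ = 34 payments; the last is £39.02.
Total paid = 33·£230.88 + £39.02 = £7,658.06.
Total interest = total paid − principal = £7,658.06 − £6,850.00 = £808.06.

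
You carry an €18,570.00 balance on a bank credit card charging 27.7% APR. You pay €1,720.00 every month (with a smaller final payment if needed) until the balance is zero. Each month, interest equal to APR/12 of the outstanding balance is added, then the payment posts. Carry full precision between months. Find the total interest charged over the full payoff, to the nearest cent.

€3,038.85

Monthly rate r = 27.7%/12 = 2.30833% = 0.0230833.
Payoff takes n = ⌈−ln(1 − rB₀/P)/ln(1+r)⌉ = ⌈12.560⌉ = 13 payments; the last is €968.85.
Total paid = 12·€1,720.00 + €968.85 = €21,608.85.
Total interest = total paid − principal = €21,608.85 − €18,570.00 = €3,038.85.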